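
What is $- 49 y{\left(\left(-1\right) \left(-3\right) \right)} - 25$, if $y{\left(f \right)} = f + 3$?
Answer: $-319$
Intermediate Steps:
$y{\left(f \right)} = 3 + f$
$- 49 y{\left(\left(-1\right) \left(-3\right) \right)} - 25 = - 49 \left(3 - -3\right) - 25 = - 49 \left(3 + 3\right) - 25 = \left(-49\right) 6 - 25 = -294 - 25 = -319$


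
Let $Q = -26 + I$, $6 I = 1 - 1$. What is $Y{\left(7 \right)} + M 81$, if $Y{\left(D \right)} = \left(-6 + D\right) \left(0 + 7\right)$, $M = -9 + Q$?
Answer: $-2828$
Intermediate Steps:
$I = 0$ ($I = \frac{1 - 1}{6} = \frac{1}{6} \cdot 0 = 0$)
$Q = -26$ ($Q = -26 + 0 = -26$)
$M = -35$ ($M = -9 - 26 = -35$)
$Y{\left(D \right)} = -42 + 7 D$ ($Y{\left(D \right)} = \left(-6 + D\right) 7 = -42 + 7 D$)
$Y{\left(7 \right)} + M 81 = \left(-42 + 7 \cdot 7\right) - 2835 = \left(-42 + 49\right) - 2835 = 7 - 2835 = -2828$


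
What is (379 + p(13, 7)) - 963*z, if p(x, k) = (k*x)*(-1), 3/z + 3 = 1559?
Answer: 445239/1556 ≈ 286.14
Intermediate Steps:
z = 3/1556 (z = 3/(-3 + 1559) = 3/1556 ≈ 0.0019280)
p(x, k) = -k*x
(379 + p(13, 7)) - 963*z = (379 - 1*7*13) - 963*3/1556 = (379 - 91) - 2889/1556 = 288 - 2889/1556 = 445239/1556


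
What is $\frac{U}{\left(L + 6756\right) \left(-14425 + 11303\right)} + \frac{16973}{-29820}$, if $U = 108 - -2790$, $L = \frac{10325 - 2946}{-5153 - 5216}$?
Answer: $- \frac{10607402936351}{18631733354724} \approx -0.56932$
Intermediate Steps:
$L = - \frac{7379}{10369}$ ($L = \frac{7379}{-10369} = 7379 \left(- \frac{1}{10369}\right) = - \frac{7379}{10369} \approx -0.71164$)
$U = 2898$ ($U = 108 + 2790 = 2898$)
$\frac{U}{\left(L + 6756\right) \left(-14425 + 11303\right)} + \frac{16973}{-29820} = \frac{2898}{\left(- \frac{7379}{10369} + 6756\right) \left(-14425 + 11303\right)} + \frac{16973}{-29820} = \frac{2898}{\frac{70045585}{10369} \left(-3122\right)} + 16973 \left(- \frac{1}{29820}\right) = \frac{2898}{- \frac{218682316370}{10369}} - \frac{16973}{29820} = 2898 \left(- \frac{10369}{218682316370}\right) - \frac{16973}{29820} = - \frac{2146383}{15620165455} - \frac{16973}{29820} = - \frac{10607402936351}{18631733354724}$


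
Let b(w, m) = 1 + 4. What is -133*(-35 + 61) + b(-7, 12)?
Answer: -3453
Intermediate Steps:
b(w, m) = 5
-133*(-35 + 61) + b(-7, 12) = -133*(-35 + 61) + 5 = -133*26 + 5 = -3458 + 5 = -3453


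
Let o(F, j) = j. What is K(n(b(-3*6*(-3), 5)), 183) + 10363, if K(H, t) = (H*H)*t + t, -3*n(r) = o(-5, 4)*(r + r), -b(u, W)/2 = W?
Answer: 422038/3 ≈ 1.4068e+5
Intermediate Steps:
b(u, W) = -2*W
n(r) = -8*r/3 (n(r) = -4*(r + r)/3 = -4*2*r/3 = -8*r/3)
K(H, t) = t + t*H² (K(H, t) = H²*t + t = t*H² + t = t + t*H²)
K(n(b(-3*6*(-3), 5)), 183) + 10363 = 183*(1 + (-(-16)*5/3)²) + 10363 = 183*(1 + (-8/3*(-10))²) + 10363 = 183*(1 + (80/3)²) + 10363 = 183*(1 + 6400/9) + 10363 = 183*(6409/9) + 10363 = 390949/3 + 10363 = 422038/3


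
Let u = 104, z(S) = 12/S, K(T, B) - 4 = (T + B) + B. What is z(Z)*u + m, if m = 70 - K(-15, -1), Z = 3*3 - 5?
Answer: 395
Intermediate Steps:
K(T, B) = 4 + T + 2*B (K(T, B) = 4 + ((T + B) + B) = 4 + ((B + T) + B) = 4 + (T + 2*B) = 4 + T + 2*B)
Z = 4 (Z = 9 - 5 = 4)
m = 83 (m = 70 - (4 - 15 + 2*(-1)) = 70 - (4 - 15 - 2) = 70 - 1*(-13) = 70 + 13 = 83)
z(Z)*u + m = (12/4)*104 + 83 = (12*(¼))*104 + 83 = 3*104 + 83 = 312 + 83 = 395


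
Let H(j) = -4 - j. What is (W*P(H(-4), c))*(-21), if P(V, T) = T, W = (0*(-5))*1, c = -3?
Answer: 0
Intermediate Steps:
W = 0 (W = 0*1 = 0)
(W*P(H(-4), c))*(-21) = (0*(-3))*(-21) = 0*(-21) = 0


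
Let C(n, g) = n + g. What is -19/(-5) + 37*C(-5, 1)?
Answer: -721/5 ≈ -144.20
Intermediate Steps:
C(n, g) = g + n
-19/(-5) + 37*C(-5, 1) = -19/(-5) + 37*(1 - 5) = -19*(-⅕) + 37*(-4) = 19/5 - 148 = -721/5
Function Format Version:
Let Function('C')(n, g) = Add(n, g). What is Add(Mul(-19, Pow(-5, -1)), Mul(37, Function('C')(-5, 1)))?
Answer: Rational(-721, 5) ≈ -144.20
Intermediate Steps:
Function('C')(n, g) = Add(g, n)
Add(Mul(-19, Pow(-5, -1)), Mul(37, Function('C')(-5, 1))) = Add(Mul(-19, Pow(-5, -1)), Mul(37, Add(1, -5))) = Add(Mul(-19, Rational(-1, 5)), Mul(37, -4)) = Add(Rational(19, 5), -148) = Rational(-721, 5)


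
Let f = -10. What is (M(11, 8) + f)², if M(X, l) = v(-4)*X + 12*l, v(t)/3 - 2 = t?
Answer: 400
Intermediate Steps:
v(t) = 6 + 3*t
M(X, l) = -6*X + 12*l (M(X, l) = (6 + 3*(-4))*X + 12*l = (6 - 12)*X + 12*l = -6*X + 12*l)
(M(11, 8) + f)² = ((-6*11 + 12*8) - 10)² = ((-66 + 96) - 10)² = (30 - 10)² = 20² = 400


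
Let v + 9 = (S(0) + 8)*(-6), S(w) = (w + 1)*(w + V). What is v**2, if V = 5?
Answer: 7569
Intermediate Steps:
S(w) = (1 + w)*(5 + w) (S(w) = (w + 1)*(w + 5) = (1 + w)*(5 + w))
v = -87 (v = -9 + ((5 + 0**2 + 6*0) + 8)*(-6) = -9 + ((5 + 0 + 0) + 8)*(-6) = -9 + (5 + 8)*(-6) = -9 + 13*(-6) = -9 - 78 = -87)
v**2 = (-87)**2 = 7569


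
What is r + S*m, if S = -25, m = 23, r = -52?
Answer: -627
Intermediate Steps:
r + S*m = -52 - 25*23 = -52 - 575 = -627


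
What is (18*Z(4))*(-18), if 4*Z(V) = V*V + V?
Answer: -1620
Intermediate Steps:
Z(V) = V/4 + V²/4 (Z(V) = (V*V + V)/4 = (V² + V)/4 = (V + V²)/4 = V/4 + V²/4)
(18*Z(4))*(-18) = (18*((¼)*4*(1 + 4)))*(-18) = (18*((¼)*4*5))*(-18) = (18*5)*(-18) = 90*(-18) = -1620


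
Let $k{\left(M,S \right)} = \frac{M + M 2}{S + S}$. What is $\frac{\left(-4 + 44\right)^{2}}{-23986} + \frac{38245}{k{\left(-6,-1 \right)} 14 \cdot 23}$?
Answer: $\frac{456353885}{34755714} \approx 13.13$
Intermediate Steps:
$k{\left(M,S \right)} = \frac{3 M}{2 S}$ ($k{\left(M,S \right)} = \frac{M + 2 M}{2 S} = 3 M \frac{1}{2 S} = \frac{3 M}{2 S}$)
$\frac{\left(-4 + 44\right)^{2}}{-23986} + \frac{38245}{k{\left(-6,-1 \right)} 14 \cdot 23} = \frac{\left(-4 + 44\right)^{2}}{-23986} + \frac{38245}{\frac{3}{2} \left(-6\right) \frac{1}{-1} \cdot 14 \cdot 23} = 40^{2} \left(- \frac{1}{23986}\right) + \frac{38245}{\frac{3}{2} \left(-6\right) \left(-1\right) 14 \cdot 23} = 1600 \left(- \frac{1}{23986}\right) + \frac{38245}{9 \cdot 14 \cdot 23} = - \frac{800}{11993} + \frac{38245}{126 \cdot 23} = - \frac{800}{11993} + \frac{38245}{2898} = \frac{456353885}{34755714}$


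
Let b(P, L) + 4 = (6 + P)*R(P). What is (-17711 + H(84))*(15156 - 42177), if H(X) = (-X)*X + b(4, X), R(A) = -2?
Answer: 669877611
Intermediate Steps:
b(P, L) = -16 - 2*P (b(P, L) = -4 + (6 + P)*(-2) = -4 + (-12 - 2*P) = -16 - 2*P)
H(X) = -24 - X² (H(X) = (-X)*X + (-16 - 2*4) = -X² + (-16 - 8) = -X² - 24 = -24 - X²)
(-17711 + H(84))*(15156 - 42177) = (-17711 + (-24 - 1*84²))*(15156 - 42177) = (-17711 + (-24 - 1*7056))*(-27021) = (-17711 + (-24 - 7056))*(-27021) = (-17711 - 7080)*(-27021) = -24791*(-27021) = 669877611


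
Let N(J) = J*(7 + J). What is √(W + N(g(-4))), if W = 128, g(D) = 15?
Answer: √458 ≈ 21.401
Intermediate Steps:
√(W + N(g(-4))) = √(128 + 15*(7 + 15)) = √(128 + 15*22) = √(128 + 330) = √458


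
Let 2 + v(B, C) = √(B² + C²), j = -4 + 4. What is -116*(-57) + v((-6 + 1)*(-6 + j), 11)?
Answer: 6610 + √1021 ≈ 6642.0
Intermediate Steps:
j = 0
v(B, C) = -2 + √(B² + C²)
-116*(-57) + v((-6 + 1)*(-6 + j), 11) = -116*(-57) + (-2 + √(((-6 + 1)*(-6 + 0))² + 11²)) = 6612 + (-2 + √((-5*(-6))² + 121)) = 6612 + (-2 + √(30² + 121)) = 6612 + (-2 + √(900 + 121)) = 6612 + (-2 + √1021) = 6610 + √1021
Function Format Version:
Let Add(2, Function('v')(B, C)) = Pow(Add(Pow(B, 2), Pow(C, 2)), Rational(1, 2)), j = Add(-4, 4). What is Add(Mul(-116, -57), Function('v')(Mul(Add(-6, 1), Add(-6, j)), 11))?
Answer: Add(6610, Pow(1021, Rational(1, 2))) ≈ 6642.0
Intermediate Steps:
j = 0
Function('v')(B, C) = Add(-2, Pow(Add(Pow(B, 2), Pow(C, 2)), Rational(1, 2)))
Add(Mul(-116, -57), Function('v')(Mul(Add(-6, 1), Add(-6, j)), 11)) = Add(Mul(-116, -57), Add(-2, Pow(Add(Pow(Mul(Add(-6, 1), Add(-6, 0)), 2), Pow(11, 2)), Rational(1, 2)))) = Add(6612, Add(-2, Pow(Add(Pow(Mul(-5, -6), 2), 121), Rational(1, 2)))) = Add(6612, Add(-2, Pow(Add(Pow(30, 2), 121), Rational(1, 2)))) = Add(6612, Add(-2, Pow(Add(900, 121), Rational(1, 2)))) = Add(6612, Add(-2, Pow(1021, Rational(1, 2)))) = Add(6610, Pow(1021, Rational(1, 2)))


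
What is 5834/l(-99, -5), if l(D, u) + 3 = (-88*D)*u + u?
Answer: -2917/21784 ≈ -0.13391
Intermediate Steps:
l(D, u) = -3 + u - 88*D*u (l(D, u) = -3 + ((-88*D)*u + u) = -3 + (-88*D*u + u) = -3 + (u - 88*D*u) = -3 + u - 88*D*u)
5834/l(-99, -5) = 5834/(-3 - 5 - 88*(-99)*(-5)) = 5834/(-3 - 5 - 43560) = 5834/(-43568) = 5834*(-1/43568) = -2917/21784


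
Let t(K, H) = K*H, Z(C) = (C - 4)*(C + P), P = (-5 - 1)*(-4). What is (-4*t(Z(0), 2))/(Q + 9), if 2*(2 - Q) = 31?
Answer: -512/3 ≈ -170.67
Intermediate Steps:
Q = -27/2 (Q = 2 - ½*31 = 2 - 31/2 = -27/2 ≈ -13.500)
P = 24 (P = -6*(-4) = 24)
Z(C) = (-4 + C)*(24 + C) (Z(C) = (C - 4)*(C + 24) = (-4 + C)*(24 + C))
t(K, H) = H*K
(-4*t(Z(0), 2))/(Q + 9) = (-8*(-96 + 0² + 20*0))/(-27/2 + 9) = (-8*(-96 + 0 + 0))/(-9/2) = -8*(-96)*(-2/9) = -4*(-192)*(-2/9) = 768*(-2/9) = -512/3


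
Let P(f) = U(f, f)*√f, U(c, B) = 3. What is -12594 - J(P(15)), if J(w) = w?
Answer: -12594 - 3*√15 ≈ -12606.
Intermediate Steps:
P(f) = 3*√f
-12594 - J(P(15)) = -12594 - 3*√15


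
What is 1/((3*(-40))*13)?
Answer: -1/1560 ≈ -0.00064103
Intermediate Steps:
1/((3*(-40))*13) = 1/(-120*13) = 1/(-1560) = -1/1560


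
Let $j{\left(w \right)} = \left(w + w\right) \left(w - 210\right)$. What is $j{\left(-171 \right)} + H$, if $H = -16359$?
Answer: $113943$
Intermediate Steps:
$j{\left(w \right)} = 2 w \left(-210 + w\right)$
$j{\left(-171 \right)} + H = 2 \left(-171\right) \left(-210 - 171\right) - 16359 = 2 \left(-171\right) \left(-381\right) - 16359 = 130302 - 16359 = 113943$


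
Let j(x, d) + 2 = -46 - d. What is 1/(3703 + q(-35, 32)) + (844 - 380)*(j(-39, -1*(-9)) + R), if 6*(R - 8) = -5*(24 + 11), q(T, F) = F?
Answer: -135465959/3735 ≈ -36269.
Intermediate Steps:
j(x, d) = -48 - d (j(x, d) = -2 + (-46 - d) = -48 - d)
R = -127/6 (R = 8 + (-5*(24 + 11))/6 = 8 + (-5*35)/6 = 8 + (⅙)*(-175) = 8 - 175/6 = -127/6 ≈ -21.167)
1/(3703 + q(-35, 32)) + (844 - 380)*(j(-39, -1*(-9)) + R) = 1/(3703 + 32) + (844 - 380)*((-48 - (-1)*(-9)) - 127/6) = 1/3735 + 464*((-48 - 1*9) - 127/6) = 1/3735 + 464*((-48 - 9) - 127/6) = 1/3735 + 464*(-57 - 127/6) = 1/3735 + 464*(-469/6) = 1/3735 - 108808/3 = -135465959/3735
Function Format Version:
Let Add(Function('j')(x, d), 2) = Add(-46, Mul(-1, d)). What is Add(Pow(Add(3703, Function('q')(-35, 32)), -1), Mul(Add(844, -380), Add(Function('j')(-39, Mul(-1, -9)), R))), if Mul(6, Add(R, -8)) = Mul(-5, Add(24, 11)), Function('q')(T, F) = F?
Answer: Rational(-135465959, 3735) ≈ -36269.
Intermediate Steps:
Function('j')(x, d) = Add(-48, Mul(-1, d)) (Function('j')(x, d) = Add(-2, Add(-46, Mul(-1, d))) = Add(-48, Mul(-1, d)))
R = Rational(-127, 6) (R = Add(8, Mul(Rational(1, 6), Mul(-5, Add(24, 11)))) = Add(8, Mul(Rational(1, 6), Mul(-5, 35))) = Add(8, Mul(Rational(1, 6), -175)) = Add(8, Rational(-175, 6)) = Rational(-127, 6) ≈ -21.167)
Add(Pow(Add(3703, Function('q')(-35, 32)), -1), Mul(Add(844, -380), Add(Function('j')(-39, Mul(-1, -9)), R))) = Add(Pow(Add(3703, 32), -1), Mul(Add(844, -380), Add(Add(-48, Mul(-1, Mul(-1, -9))), Rational(-127, 6)))) = Add(Pow(3735, -1), Mul(464, Add(Add(-48, Mul(-1, 9)), Rational(-127, 6)))) = Add(Rational(1, 3735), Mul(464, Add(Add(-48, -9), Rational(-127, 6)))) = Add(Rational(1, 3735), Mul(464, Add(-57, Rational(-127, 6)))) = Add(Rational(1, 3735), Mul(464, Rational(-469, 6))) = Add(Rational(1, 3735), Rational(-108808, 3)) = Rational(-135465959, 3735)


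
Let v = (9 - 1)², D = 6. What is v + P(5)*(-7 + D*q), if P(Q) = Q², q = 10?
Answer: 1389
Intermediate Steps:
v = 64 (v = 8² = 64)
v + P(5)*(-7 + D*q) = 64 + 5²*(-7 + 6*10) = 64 + 25*(-7 + 60) = 64 + 25*53 = 64 + 1325 = 1389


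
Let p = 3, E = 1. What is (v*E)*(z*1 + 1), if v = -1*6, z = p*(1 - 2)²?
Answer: -24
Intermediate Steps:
z = 3 (z = 3*(1 - 2)² = 3*(-1)² = 3*1 = 3)
v = -6
(v*E)*(z*1 + 1) = (-6*1)*(3*1 + 1) = -6*(3 + 1) = -6*4 = -24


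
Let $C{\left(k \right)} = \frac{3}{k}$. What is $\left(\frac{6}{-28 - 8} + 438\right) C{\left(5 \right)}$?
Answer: $\frac{2627}{10} \approx 262.7$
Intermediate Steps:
$\left(\frac{6}{-28 - 8} + 438\right) C{\left(5 \right)} = \left(\frac{6}{-28 - 8} + 438\right) \frac{3}{5} = \left(\frac{6}{-36} + 438\right) 3 \cdot \frac{1}{5} = \left(6 \left(- \frac{1}{36}\right) + 438\right) \frac{3}{5} = \left(- \frac{1}{6} + 438\right) \frac{3}{5} = \frac{2627}{6} \cdot \frac{3}{5} = \frac{2627}{10}$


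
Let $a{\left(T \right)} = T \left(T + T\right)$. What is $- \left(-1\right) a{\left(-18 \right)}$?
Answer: $648$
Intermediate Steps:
$a{\left(T \right)} = 2 T^{2}$ ($a{\left(T \right)} = T 2 T = 2 T^{2}$)
$- \left(-1\right) a{\left(-18 \right)} = - \left(-1\right) 2 \left(-18\right)^{2} = - \left(-1\right) 2 \cdot 324 = - \left(-1\right) 648 = \left(-1\right) \left(-648\right) = 648$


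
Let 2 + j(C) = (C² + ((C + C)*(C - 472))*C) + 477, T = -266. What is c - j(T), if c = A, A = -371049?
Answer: 103993576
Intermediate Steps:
c = -371049
j(C) = 475 + C² + 2*C²*(-472 + C) (j(C) = -2 + ((C² + ((C + C)*(C - 472))*C) + 477) = -2 + ((C² + ((2*C)*(-472 + C))*C) + 477) = -2 + ((C² + (2*C*(-472 + C))*C) + 477) = -2 + ((C² + 2*C²*(-472 + C)) + 477) = -2 + (477 + C² + 2*C²*(-472 + C)) = 475 + C² + 2*C²*(-472 + C))
c - j(T) = -371049 - (475 - 943*(-266)² + 2*(-266)³) = -371049 - (475 - 943*70756 + 2*(-18821096)) = -371049 - (475 - 66722908 - 37642192) = -371049 - 1*(-104364625) = -371049 + 104364625 = 103993576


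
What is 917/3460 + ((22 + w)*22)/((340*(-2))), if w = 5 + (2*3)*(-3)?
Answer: -769/29410 ≈ -0.026148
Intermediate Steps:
w = -13 (w = 5 + 6*(-3) = 5 - 18 = -13)
917/3460 + ((22 + w)*22)/((340*(-2))) = 917/3460 + ((22 - 13)*22)/((340*(-2))) = 917*(1/3460) + (9*22)/(-680) = 917/3460 + 198*(-1/680) = 917/3460 - 99/340 = -769/29410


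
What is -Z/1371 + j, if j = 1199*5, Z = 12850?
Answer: 8206295/1371 ≈ 5985.6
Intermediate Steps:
j = 5995
-Z/1371 + j = -1*12850/1371 + 5995 = -12850*1/1371 + 5995 = -12850/1371 + 5995 = 8206295/1371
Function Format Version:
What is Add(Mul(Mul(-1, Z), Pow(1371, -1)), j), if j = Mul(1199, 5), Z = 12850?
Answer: Rational(8206295, 1371) ≈ 5985.6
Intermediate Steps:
j = 5995
Add(Mul(Mul(-1, Z), Pow(1371, -1)), j) = Add(Mul(Mul(-1, 12850), Pow(1371, -1)), 5995) = Add(Mul(-12850, Rational(1, 1371)), 5995) = Add(Rational(-12850, 1371), 5995) = Rational(8206295, 1371)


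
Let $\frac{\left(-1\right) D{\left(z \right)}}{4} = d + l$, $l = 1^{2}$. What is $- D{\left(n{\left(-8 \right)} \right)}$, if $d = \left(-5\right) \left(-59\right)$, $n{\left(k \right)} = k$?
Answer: $1184$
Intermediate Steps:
$l = 1$
$d = 295$
$D{\left(z \right)} = -1184$ ($D{\left(z \right)} = - 4 \left(295 + 1\right) = \left(-4\right) 296 = -1184$)
$- D{\left(n{\left(-8 \right)} \right)} = \left(-1\right) \left(-1184\right) = 1184$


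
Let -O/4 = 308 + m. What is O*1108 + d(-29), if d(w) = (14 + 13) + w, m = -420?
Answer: 496382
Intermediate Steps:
O = 448 (O = -4*(308 - 420) = -4*(-112) = 448)
d(w) = 27 + w
O*1108 + d(-29) = 448*1108 + (27 - 29) = 496384 - 2 = 496382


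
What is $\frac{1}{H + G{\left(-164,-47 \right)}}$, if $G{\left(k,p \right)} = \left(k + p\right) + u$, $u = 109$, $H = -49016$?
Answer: $- \frac{1}{49118} \approx -2.0359 \cdot 10^{-5}$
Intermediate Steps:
$G{\left(k,p \right)} = 109 + k + p$ ($G{\left(k,p \right)} = \left(k + p\right) + 109 = 109 + k + p$)
$\frac{1}{H + G{\left(-164,-47 \right)}} = \frac{1}{-49016 - 102} = \frac{1}{-49118} = - \frac{1}{49118}$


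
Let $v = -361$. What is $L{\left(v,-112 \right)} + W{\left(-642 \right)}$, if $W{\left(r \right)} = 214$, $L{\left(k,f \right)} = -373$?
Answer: $-159$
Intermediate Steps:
$L{\left(v,-112 \right)} + W{\left(-642 \right)} = -373 + 214 = -159$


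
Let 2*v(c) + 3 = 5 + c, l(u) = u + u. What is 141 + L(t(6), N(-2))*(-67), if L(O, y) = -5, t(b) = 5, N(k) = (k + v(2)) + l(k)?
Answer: 476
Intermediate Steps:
l(u) = 2*u
v(c) = 1 + c/2 (v(c) = -3/2 + (5 + c)/2 = -3/2 + (5/2 + c/2) = 1 + c/2)
N(k) = 2 + 3*k (N(k) = (k + (1 + (1/2)*2)) + 2*k = (k + (1 + 1)) + 2*k = (k + 2) + 2*k = (2 + k) + 2*k = 2 + 3*k)
141 + L(t(6), N(-2))*(-67) = 141 - 5*(-67) = 141 + 335 = 476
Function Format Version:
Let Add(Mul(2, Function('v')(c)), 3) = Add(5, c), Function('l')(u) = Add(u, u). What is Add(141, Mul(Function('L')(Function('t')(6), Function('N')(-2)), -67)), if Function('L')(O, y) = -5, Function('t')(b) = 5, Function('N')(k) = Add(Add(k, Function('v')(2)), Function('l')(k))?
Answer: 476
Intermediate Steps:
Function('l')(u) = Mul(2, u)
Function('v')(c) = Add(1, Mul(Rational(1, 2), c)) (Function('v')(c) = Add(Rational(-3, 2), Mul(Rational(1, 2), Add(5, c))) = Add(Rational(-3, 2), Add(Rational(5, 2), Mul(Rational(1, 2), c))) = Add(1, Mul(Rational(1, 2), c)))
Function('N')(k) = Add(2, Mul(3, k)) (Function('N')(k) = Add(Add(k, Add(1, Mul(Rational(1, 2), 2))), Mul(2, k)) = Add(Add(k, Add(1, 1)), Mul(2, k)) = Add(Add(k, 2), Mul(2, k)) = Add(Add(2, k), Mul(2, k)) = Add(2, Mul(3, k)))
Add(141, Mul(Function('L')(Function('t')(6), Function('N')(-2)), -67)) = Add(141, Mul(-5, -67)) = Add(141, 335) = 476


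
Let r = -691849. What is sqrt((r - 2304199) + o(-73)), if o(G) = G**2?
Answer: I*sqrt(2990719) ≈ 1729.4*I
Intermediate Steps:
sqrt((r - 2304199) + o(-73)) = sqrt((-691849 - 2304199) + (-73)**2) = sqrt(-2996048 + 5329) = sqrt(-2990719) = I*sqrt(2990719)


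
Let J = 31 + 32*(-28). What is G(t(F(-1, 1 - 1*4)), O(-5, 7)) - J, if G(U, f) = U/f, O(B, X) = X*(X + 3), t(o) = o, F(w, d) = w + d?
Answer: 30273/35 ≈ 864.94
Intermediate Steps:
F(w, d) = d + w
O(B, X) = X*(3 + X)
J = -865 (J = 31 - 896 = -865)
G(t(F(-1, 1 - 1*4)), O(-5, 7)) - J = ((1 - 1*4) - 1)/((7*(3 + 7))) - 1*(-865) = ((1 - 4) - 1)/((7*10)) + 865 = (-3 - 1)/70 + 865 = -4*1/70 + 865 = -2/35 + 865 = 30273/35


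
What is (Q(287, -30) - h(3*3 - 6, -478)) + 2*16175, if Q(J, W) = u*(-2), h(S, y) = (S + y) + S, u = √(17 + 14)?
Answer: 32822 - 2*√31 ≈ 32811.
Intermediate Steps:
u = √31 ≈ 5.5678
h(S, y) = y + 2*S
Q(J, W) = -2*√31 (Q(J, W) = √31*(-2) = -2*√31)
(Q(287, -30) - h(3*3 - 6, -478)) + 2*16175 = (-2*√31 - (-478 + 2*(3*3 - 6))) + 2*16175 = (-2*√31 - (-478 + 2*(9 - 6))) + 32350 = (-2*√31 - (-478 + 2*3)) + 32350 = (-2*√31 - (-478 + 6)) + 32350 = (-2*√31 - 1*(-472)) + 32350 = (-2*√31 + 472) + 32350 = (472 - 2*√31) + 32350 = 32822 - 2*√31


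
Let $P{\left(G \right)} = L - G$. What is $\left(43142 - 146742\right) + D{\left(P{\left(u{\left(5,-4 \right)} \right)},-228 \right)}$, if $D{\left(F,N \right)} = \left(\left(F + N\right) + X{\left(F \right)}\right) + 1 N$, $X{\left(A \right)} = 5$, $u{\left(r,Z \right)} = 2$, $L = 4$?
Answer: $-104049$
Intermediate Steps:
$P{\left(G \right)} = 4 - G$
$D{\left(F,N \right)} = 5 + F + 2 N$ ($D{\left(F,N \right)} = \left(\left(F + N\right) + 5\right) + 1 N = \left(5 + F + N\right) + N = 5 + F + 2 N$)
$\left(43142 - 146742\right) + D{\left(P{\left(u{\left(5,-4 \right)} \right)},-228 \right)} = \left(43142 - 146742\right) + \left(5 + \left(4 - 2\right) + 2 \left(-228\right)\right) = -103600 + \left(5 + \left(4 - 2\right) - 456\right) = -103600 + \left(5 + 2 - 456\right) = -103600 - 449 = -104049$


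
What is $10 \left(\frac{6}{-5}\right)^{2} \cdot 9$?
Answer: $\frac{648}{5} \approx 129.6$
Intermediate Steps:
$10 \left(\frac{6}{-5}\right)^{2} \cdot 9 = 10 \left(6 \left(- \frac{1}{5}\right)\right)^{2} \cdot 9 = 10 \left(- \frac{6}{5}\right)^{2} \cdot 9 = 10 \cdot \frac{36}{25} \cdot 9 = \frac{72}{5} \cdot 9 = \frac{648}{5}$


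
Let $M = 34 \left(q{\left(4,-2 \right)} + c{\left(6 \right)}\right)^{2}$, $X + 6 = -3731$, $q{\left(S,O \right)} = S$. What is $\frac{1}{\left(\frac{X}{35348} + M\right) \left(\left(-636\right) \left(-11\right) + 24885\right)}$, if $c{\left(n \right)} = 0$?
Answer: $\frac{35348}{612930556575} \approx 5.767 \cdot 10^{-8}$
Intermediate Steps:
$X = -3737$ ($X = -6 - 3731 = -3737$)
$M = 544$ ($M = 34 \left(4 + 0\right)^{2} = 34 \cdot 4^{2} = 34 \cdot 16 = 544$)
$\frac{1}{\left(\frac{X}{35348} + M\right) \left(\left(-636\right) \left(-11\right) + 24885\right)} = \frac{1}{\left(- \frac{3737}{35348} + 544\right) \left(\left(-636\right) \left(-11\right) + 24885\right)} = \frac{1}{\left(\left(-3737\right) \frac{1}{35348} + 544\right) \left(6996 + 24885\right)} = \frac{1}{\left(- \frac{3737}{35348} + 544\right) 31881} = \frac{1}{\frac{19225575}{35348} \cdot 31881} = \frac{1}{\frac{612930556575}{35348}} = \frac{35348}{612930556575}$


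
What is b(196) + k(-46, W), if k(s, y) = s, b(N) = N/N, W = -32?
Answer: -45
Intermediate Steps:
b(N) = 1
b(196) + k(-46, W) = 1 - 46 = -45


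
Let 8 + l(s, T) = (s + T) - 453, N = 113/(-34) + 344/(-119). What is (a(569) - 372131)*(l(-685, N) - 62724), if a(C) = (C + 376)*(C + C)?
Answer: -628919201493/14 ≈ -4.4923e+10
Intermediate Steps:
a(C) = 2*C*(376 + C) (a(C) = (376 + C)*(2*C) = 2*C*(376 + C))
N = -87/14 (N = 113*(-1/34) + 344*(-1/119) = -113/34 - 344/119 = -87/14 ≈ -6.2143)
l(s, T) = -461 + T + s (l(s, T) = -8 + ((s + T) - 453) = -8 + ((T + s) - 453) = -8 + (-453 + T + s) = -461 + T + s)
(a(569) - 372131)*(l(-685, N) - 62724) = (2*569*(376 + 569) - 372131)*((-461 - 87/14 - 685) - 62724) = (2*569*945 - 372131)*(-16131/14 - 62724) = (1075410 - 372131)*(-894267/14) = 703279*(-894267/14) = -628919201493/14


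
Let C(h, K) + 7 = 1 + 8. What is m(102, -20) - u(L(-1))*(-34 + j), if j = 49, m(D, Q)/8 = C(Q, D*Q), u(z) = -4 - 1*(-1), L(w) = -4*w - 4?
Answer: 61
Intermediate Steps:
L(w) = -4 - 4*w
u(z) = -3 (u(z) = -4 + 1 = -3)
C(h, K) = 2 (C(h, K) = -7 + (1 + 8) = -7 + 9 = 2)
m(D, Q) = 16 (m(D, Q) = 8*2 = 16)
m(102, -20) - u(L(-1))*(-34 + j) = 16 - (-3)*(-34 + 49) = 16 - (-3)*15 = 16 - 1*(-45) = 16 + 45 = 61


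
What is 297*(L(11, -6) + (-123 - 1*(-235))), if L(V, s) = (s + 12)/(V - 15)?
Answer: 65637/2 ≈ 32819.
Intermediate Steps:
L(V, s) = (12 + s)/(-15 + V)
297*(L(11, -6) + (-123 - 1*(-235))) = 297*((12 - 6)/(-15 + 11) + (-123 - 1*(-235))) = 297*(6/(-4) + (-123 + 235)) = 297*(-¼*6 + 112) = 297*(-3/2 + 112) = 297*(221/2) = 65637/2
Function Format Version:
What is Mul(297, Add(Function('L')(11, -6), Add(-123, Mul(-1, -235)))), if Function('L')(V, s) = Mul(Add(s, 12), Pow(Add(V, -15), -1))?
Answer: Rational(65637, 2) ≈ 32819.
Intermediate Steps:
Function('L')(V, s) = Mul(Pow(Add(-15, V), -1), Add(12, s)) (Function('L')(V, s) = Mul(Add(12, s), Pow(Add(-15, V), -1)) = Mul(Pow(Add(-15, V), -1), Add(12, s)))
Mul(297, Add(Function('L')(11, -6), Add(-123, Mul(-1, -235)))) = Mul(297, Add(Mul(Pow(Add(-15, 11), -1), Add(12, -6)), Add(-123, Mul(-1, -235)))) = Mul(297, Add(Mul(Pow(-4, -1), 6), Add(-123, 235))) = Mul(297, Add(Mul(Rational(-1, 4), 6), 112)) = Mul(297, Add(Rational(-3, 2), 112)) = Mul(297, Rational(221, 2)) = Rational(65637, 2)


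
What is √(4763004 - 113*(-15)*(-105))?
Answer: √4585029 ≈ 2141.3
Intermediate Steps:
√(4763004 - 113*(-15)*(-105)) = √(4763004 + 1695*(-105)) = √(4763004 - 177975) = √4585029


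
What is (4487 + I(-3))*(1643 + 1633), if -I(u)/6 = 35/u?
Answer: 14928732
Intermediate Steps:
I(u) = -210/u
(4487 + I(-3))*(1643 + 1633) = (4487 - 210/(-3))*(1643 + 1633) = (4487 - 210*(-1/3))*3276 = (4487 + 70)*3276 = 4557*3276 = 14928732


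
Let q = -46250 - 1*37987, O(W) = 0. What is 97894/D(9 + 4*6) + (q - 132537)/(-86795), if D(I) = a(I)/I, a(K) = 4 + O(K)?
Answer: 140196144093/173590 ≈ 8.0763e+5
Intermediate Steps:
q = -84237 (q = -46250 - 37987 = -84237)
a(K) = 4 (a(K) = 4 + 0 = 4)
D(I) = 4/I
97894/D(9 + 4*6) + (q - 132537)/(-86795) = 97894/((4/(9 + 4*6))) + (-84237 - 132537)/(-86795) = 97894/((4/(9 + 24))) - 216774*(-1/86795) = 97894/((4/33)) + 216774/86795 = 97894/((4*(1/33))) + 216774/86795 = 97894/(4/33) + 216774/86795 = 97894*(33/4) + 216774/86795 = 1615251/2 + 216774/86795 = 140196144093/173590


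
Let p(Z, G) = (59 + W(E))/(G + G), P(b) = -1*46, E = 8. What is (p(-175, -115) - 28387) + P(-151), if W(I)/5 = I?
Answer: -6539689/230 ≈ -28433.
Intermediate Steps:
W(I) = 5*I
P(b) = -46
p(Z, G) = 99/(2*G) (p(Z, G) = (59 + 5*8)/(G + G) = (59 + 40)/((2*G)) = 99*(1/(2*G)) = 99/(2*G))
(p(-175, -115) - 28387) + P(-151) = ((99/2)/(-115) - 28387) - 46 = ((99/2)*(-1/115) - 28387) - 46 = (-99/230 - 28387) - 46 = -6529109/230 - 46 = -6539689/230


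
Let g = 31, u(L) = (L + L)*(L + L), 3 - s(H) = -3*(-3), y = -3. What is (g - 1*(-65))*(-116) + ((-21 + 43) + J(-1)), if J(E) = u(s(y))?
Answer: -10970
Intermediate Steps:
s(H) = -6 (s(H) = 3 - (-3)*(-3) = 3 - 1*9 = 3 - 9 = -6)
u(L) = 4*L² (u(L) = (2*L)*(2*L) = 4*L²)
J(E) = 144 (J(E) = 4*(-6)² = 4*36 = 144)
(g - 1*(-65))*(-116) + ((-21 + 43) + J(-1)) = (31 - 1*(-65))*(-116) + ((-21 + 43) + 144) = (31 + 65)*(-116) + (22 + 144) = 96*(-116) + 166 = -11136 + 166 = -10970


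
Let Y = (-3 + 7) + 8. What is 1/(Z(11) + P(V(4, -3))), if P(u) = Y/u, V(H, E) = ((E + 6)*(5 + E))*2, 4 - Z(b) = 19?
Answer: -1/14 ≈ -0.071429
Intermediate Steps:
Z(b) = -15 (Z(b) = 4 - 1*19 = 4 - 19 = -15)
Y = 12 (Y = 4 + 8 = 12)
V(H, E) = 2*(5 + E)*(6 + E) (V(H, E) = ((6 + E)*(5 + E))*2 = ((5 + E)*(6 + E))*2 = 2*(5 + E)*(6 + E))
P(u) = 12/u
1/(Z(11) + P(V(4, -3))) = 1/(-15 + 12/(60 + 2*(-3)**2 + 22*(-3))) = 1/(-15 + 12/(60 + 2*9 - 66)) = 1/(-15 + 12/(60 + 18 - 66)) = 1/(-15 + 12/12) = 1/(-15 + 12*(1/12)) = 1/(-15 + 1) = 1/(-14) = -1/14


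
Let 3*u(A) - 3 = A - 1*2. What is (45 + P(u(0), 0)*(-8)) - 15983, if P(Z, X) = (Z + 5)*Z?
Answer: -143570/9 ≈ -15952.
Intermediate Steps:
u(A) = ⅓ + A/3 (u(A) = 1 + (A - 1*2)/3 = 1 + (A - 2)/3 = 1 + (-2 + A)/3 = 1 + (-⅔ + A/3) = ⅓ + A/3)
P(Z, X) = Z*(5 + Z) (P(Z, X) = (5 + Z)*Z = Z*(5 + Z))
(45 + P(u(0), 0)*(-8)) - 15983 = (45 + ((⅓ + (⅓)*0)*(5 + (⅓ + (⅓)*0)))*(-8)) - 15983 = (45 + ((⅓ + 0)*(5 + (⅓ + 0)))*(-8)) - 15983 = (45 + ((5 + ⅓)/3)*(-8)) - 15983 = (45 + ((⅓)*(16/3))*(-8)) - 15983 = (45 + (16/9)*(-8)) - 15983 = (45 - 128/9) - 15983 = 277/9 - 15983 = -143570/9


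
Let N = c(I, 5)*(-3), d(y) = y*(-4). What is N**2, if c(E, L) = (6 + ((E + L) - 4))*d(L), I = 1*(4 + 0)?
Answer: 435600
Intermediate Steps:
I = 4 (I = 1*4 = 4)
d(y) = -4*y
c(E, L) = -4*L*(2 + E + L) (c(E, L) = (6 + ((E + L) - 4))*(-4*L) = (6 + (-4 + E + L))*(-4*L) = (2 + E + L)*(-4*L) = -4*L*(2 + E + L))
N = 660 (N = -4*5*(2 + 4 + 5)*(-3) = -4*5*11*(-3) = -220*(-3) = 660)
N**2 = 660**2 = 435600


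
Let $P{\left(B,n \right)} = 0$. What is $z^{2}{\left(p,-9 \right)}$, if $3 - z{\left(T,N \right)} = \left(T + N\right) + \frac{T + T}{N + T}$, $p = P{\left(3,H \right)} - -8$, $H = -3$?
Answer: $400$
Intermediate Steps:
$p = 8$ ($p = 0 - -8 = 0 + 8 = 8$)
$z{\left(T,N \right)} = 3 - N - T - \frac{2 T}{N + T}$ ($z{\left(T,N \right)} = 3 - \left(\left(T + N\right) + \frac{T + T}{N + T}\right) = 3 - \left(\left(N + T\right) + \frac{2 T}{N + T}\right) = 3 - \left(N + T + \frac{2 T}{N + T}\right) = 3 - N - T - \frac{2 T}{N + T}$)
$z^{2}{\left(p,-9 \right)} = \left(\frac{8 - \left(-9\right)^{2} - 8^{2} + 3 \left(-9\right) - \left(-18\right) 8}{-9 + 8}\right)^{2} = \left(\frac{8 - 81 - 64 - 27 + 144}{-1}\right)^{2} = \left(- (8 - 81 - 64 - 27 + 144)\right)^{2} = \left(\left(-1\right) \left(-20\right)\right)^{2} = 20^{2} = 400$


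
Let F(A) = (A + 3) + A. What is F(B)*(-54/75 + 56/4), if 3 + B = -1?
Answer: -332/5 ≈ -66.400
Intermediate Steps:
B = -4 (B = -3 - 1 = -4)
F(A) = 3 + 2*A (F(A) = (3 + A) + A = 3 + 2*A)
F(B)*(-54/75 + 56/4) = (3 + 2*(-4))*(-54/75 + 56/4) = (3 - 8)*(-54*1/75 + 56*(¼)) = -5*(-18/25 + 14) = -5*332/25 = -332/5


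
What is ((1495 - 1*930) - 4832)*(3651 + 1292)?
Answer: -21091781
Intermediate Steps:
((1495 - 1*930) - 4832)*(3651 + 1292) = ((1495 - 930) - 4832)*4943 = (565 - 4832)*4943 = -4267*4943 = -21091781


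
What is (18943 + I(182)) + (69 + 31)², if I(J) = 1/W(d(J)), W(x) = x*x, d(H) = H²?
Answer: 31756241539569/1097199376 ≈ 28943.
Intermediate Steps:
W(x) = x²
I(J) = J⁻⁴ (I(J) = 1/((J²)²) = 1/(J⁴) = J⁻⁴)
(18943 + I(182)) + (69 + 31)² = (18943 + 182⁻⁴) + (69 + 31)² = (18943 + 1/1097199376) + 100² = 20784247779569/1097199376 + 10000 = 31756241539569/1097199376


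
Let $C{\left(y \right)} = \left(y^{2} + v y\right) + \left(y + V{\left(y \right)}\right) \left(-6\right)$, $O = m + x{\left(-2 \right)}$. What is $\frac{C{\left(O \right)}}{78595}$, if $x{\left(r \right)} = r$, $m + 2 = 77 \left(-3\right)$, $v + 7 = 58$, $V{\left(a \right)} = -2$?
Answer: $\frac{44662}{78595} \approx 0.56825$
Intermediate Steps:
$v = 51$ ($v = -7 + 58 = 51$)
$m = -233$ ($m = -2 + 77 \left(-3\right) = -2 - 231 = -233$)
$O = -235$ ($O = -233 - 2 = -235$)
$C{\left(y \right)} = 12 + y^{2} + 45 y$ ($C{\left(y \right)} = \left(y^{2} + 51 y\right) + \left(y - 2\right) \left(-6\right) = \left(y^{2} + 51 y\right) + \left(-2 + y\right) \left(-6\right) = \left(y^{2} + 51 y\right) - \left(-12 + 6 y\right) = 12 + y^{2} + 45 y$)
$\frac{C{\left(O \right)}}{78595} = \frac{12 + \left(-235\right)^{2} + 45 \left(-235\right)}{78595} = \left(12 + 55225 - 10575\right) \frac{1}{78595} = 44662 \cdot \frac{1}{78595} = \frac{44662}{78595}$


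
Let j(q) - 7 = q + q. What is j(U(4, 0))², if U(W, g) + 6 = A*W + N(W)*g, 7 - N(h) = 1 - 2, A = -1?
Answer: 169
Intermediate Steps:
N(h) = 8 (N(h) = 7 - (1 - 2) = 7 - 1*(-1) = 7 + 1 = 8)
U(W, g) = -6 - W + 8*g (U(W, g) = -6 + (-W + 8*g) = -6 - W + 8*g)
j(q) = 7 + 2*q (j(q) = 7 + (q + q) = 7 + 2*q)
j(U(4, 0))² = (7 + 2*(-6 - 1*4 + 8*0))² = (7 + 2*(-6 - 4 + 0))² = (7 + 2*(-10))² = (7 - 20)² = (-13)² = 169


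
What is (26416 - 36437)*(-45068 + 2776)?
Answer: 423808132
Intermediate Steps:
(26416 - 36437)*(-45068 + 2776) = -10021*(-42292) = 423808132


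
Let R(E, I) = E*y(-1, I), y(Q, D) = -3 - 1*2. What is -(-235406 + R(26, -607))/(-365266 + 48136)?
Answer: -39256/52855 ≈ -0.74271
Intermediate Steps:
y(Q, D) = -5 (y(Q, D) = -3 - 2 = -5)
R(E, I) = -5*E (R(E, I) = E*(-5) = -5*E)
-(-235406 + R(26, -607))/(-365266 + 48136) = -(-235406 - 5*26)/(-365266 + 48136) = -(-235406 - 130)/(-317130) = -(-235536)*(-1)/317130 = -1*39256/52855 = -39256/52855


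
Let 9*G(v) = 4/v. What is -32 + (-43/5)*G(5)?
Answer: -7372/225 ≈ -32.764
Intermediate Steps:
G(v) = 4/(9*v) (G(v) = (4/v)/9 = 4/(9*v))
-32 + (-43/5)*G(5) = -32 + (-43/5)*((4/9)/5) = -32 + (-43*⅕)*((4/9)*(⅕)) = -32 - 43/5*4/45 = -32 - 172/225 = -7372/225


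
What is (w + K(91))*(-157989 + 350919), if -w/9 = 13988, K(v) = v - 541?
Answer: -24375162060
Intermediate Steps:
K(v) = -541 + v
w = -125892 (w = -9*13988 = -125892)
(w + K(91))*(-157989 + 350919) = (-125892 + (-541 + 91))*(-157989 + 350919) = (-125892 - 450)*192930 = -126342*192930 = -24375162060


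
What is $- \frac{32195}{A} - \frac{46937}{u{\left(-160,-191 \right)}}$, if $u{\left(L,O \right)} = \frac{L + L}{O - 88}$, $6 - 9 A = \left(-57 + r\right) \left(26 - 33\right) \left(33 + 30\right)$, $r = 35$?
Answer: $- \frac{1321671873}{32320} \approx -40893.0$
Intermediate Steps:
$A = - \frac{3232}{3}$ ($A = \frac{2}{3} - \frac{\left(-57 + 35\right) \left(26 - 33\right) \left(33 + 30\right)}{9} = \frac{2}{3} - \frac{\left(-22\right) \left(\left(-7\right) 63\right)}{9} = \frac{2}{3} - \frac{\left(-22\right) \left(-441\right)}{9} = \frac{2}{3} - 1078 = - \frac{3232}{3} \approx -1077.3$)
$u{\left(L,O \right)} = \frac{2 L}{-88 + O}$
$- \frac{32195}{A} - \frac{46937}{u{\left(-160,-191 \right)}} = - \frac{32195}{- \frac{3232}{3}} - \frac{46937}{2 \left(-160\right) \frac{1}{-88 - 191}} = \left(-32195\right) \left(- \frac{3}{3232}\right) - \frac{46937}{2 \left(-160\right) \frac{1}{-279}} = \frac{96585}{3232} - \frac{46937}{2 \left(-160\right) \left(- \frac{1}{279}\right)} = \frac{96585}{3232} - \frac{46937}{\frac{320}{279}} = \frac{96585}{3232} - \frac{13095423}{320} = - \frac{1321671873}{32320}$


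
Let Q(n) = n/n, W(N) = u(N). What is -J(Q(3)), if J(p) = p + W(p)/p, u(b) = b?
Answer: -2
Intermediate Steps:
W(N) = N
Q(n) = 1
J(p) = 1 + p (J(p) = p + p/p = p + 1 = 1 + p)
-J(Q(3)) = -(1 + 1) = -1*2 = -2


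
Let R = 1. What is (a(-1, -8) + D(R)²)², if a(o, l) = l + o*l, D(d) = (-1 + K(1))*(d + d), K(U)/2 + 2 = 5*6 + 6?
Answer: 322417936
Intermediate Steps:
K(U) = 68 (K(U) = -4 + 2*(5*6 + 6) = -4 + 2*(30 + 6) = -4 + 2*36 = -4 + 72 = 68)
D(d) = 134*d (D(d) = (-1 + 68)*(d + d) = 67*(2*d) = 134*d)
a(o, l) = l + l*o
(a(-1, -8) + D(R)²)² = (-8*(1 - 1) + (134*1)²)² = (-8*0 + 134²)² = (0 + 17956)² = 17956² = 322417936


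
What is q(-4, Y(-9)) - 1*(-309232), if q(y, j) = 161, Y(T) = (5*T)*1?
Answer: 309393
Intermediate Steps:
Y(T) = 5*T
q(-4, Y(-9)) - 1*(-309232) = 161 - 1*(-309232) = 161 + 309232 = 309393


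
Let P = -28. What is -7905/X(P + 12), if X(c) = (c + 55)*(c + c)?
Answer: 2635/416 ≈ 6.3341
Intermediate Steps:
X(c) = 2*c*(55 + c) (X(c) = (55 + c)*(2*c) = 2*c*(55 + c))
-7905/X(P + 12) = -7905*1/(2*(-28 + 12)*(55 + (-28 + 12))) = -7905*(-1/(32*(55 - 16))) = -7905/(2*(-16)*39) = -7905/(-1248) = -7905*(-1/1248) = 2635/416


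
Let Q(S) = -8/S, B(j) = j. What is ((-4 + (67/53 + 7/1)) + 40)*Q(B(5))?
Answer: -18768/265 ≈ -70.823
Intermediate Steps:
((-4 + (67/53 + 7/1)) + 40)*Q(B(5)) = ((-4 + (67/53 + 7/1)) + 40)*(-8/5) = ((-4 + (67*(1/53) + 7*1)) + 40)*(-8*⅕) = ((-4 + (67/53 + 7)) + 40)*(-8/5) = ((-4 + 438/53) + 40)*(-8/5) = (226/53 + 40)*(-8/5) = (2346/53)*(-8/5) = -18768/265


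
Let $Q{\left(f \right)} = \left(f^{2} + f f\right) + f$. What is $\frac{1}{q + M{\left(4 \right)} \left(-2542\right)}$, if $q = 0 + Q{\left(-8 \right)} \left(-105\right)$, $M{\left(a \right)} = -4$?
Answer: $- \frac{1}{2432} \approx -0.00041118$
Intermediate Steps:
$Q{\left(f \right)} = f + 2 f^{2}$ ($Q{\left(f \right)} = \left(f^{2} + f^{2}\right) + f = 2 f^{2} + f = f + 2 f^{2}$)
$q = -12600$ ($q = 0 + - 8 \left(1 + 2 \left(-8\right)\right) \left(-105\right) = 0 + - 8 \left(1 - 16\right) \left(-105\right) = 0 + \left(-8\right) \left(-15\right) \left(-105\right) = 0 + 120 \left(-105\right) = 0 - 12600 = -12600$)
$\frac{1}{q + M{\left(4 \right)} \left(-2542\right)} = \frac{1}{-12600 - -10168} = \frac{1}{-12600 + 10168} = \frac{1}{-2432} = - \frac{1}{2432}$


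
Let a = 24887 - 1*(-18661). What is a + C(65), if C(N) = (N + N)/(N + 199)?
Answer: 5748401/132 ≈ 43549.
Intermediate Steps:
C(N) = 2*N/(199 + N) (C(N) = (2*N)/(199 + N) = 2*N/(199 + N))
a = 43548 (a = 24887 + 18661 = 43548)
a + C(65) = 43548 + 2*65/(199 + 65) = 43548 + 2*65/264 = 43548 + 2*65*(1/264) = 43548 + 65/132 = 5748401/132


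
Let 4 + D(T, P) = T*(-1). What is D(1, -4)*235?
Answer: -1175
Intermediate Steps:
D(T, P) = -4 - T (D(T, P) = -4 + T*(-1) = -4 - T)
D(1, -4)*235 = (-4 - 1*1)*235 = (-4 - 1)*235 = -5*235 = -1175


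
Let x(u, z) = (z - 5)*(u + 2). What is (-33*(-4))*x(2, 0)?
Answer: -2640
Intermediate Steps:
x(u, z) = (-5 + z)*(2 + u)
(-33*(-4))*x(2, 0) = (-33*(-4))*(-10 - 5*2 + 2*0 + 2*0) = 132*(-10 - 10 + 0 + 0) = 132*(-20) = -2640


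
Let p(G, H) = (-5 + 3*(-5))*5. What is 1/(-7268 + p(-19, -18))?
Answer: -1/7368 ≈ -0.00013572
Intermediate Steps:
p(G, H) = -100 (p(G, H) = (-5 - 15)*5 = -20*5 = -100)
1/(-7268 + p(-19, -18)) = 1/(-7268 - 100) = 1/(-7368) = -1/7368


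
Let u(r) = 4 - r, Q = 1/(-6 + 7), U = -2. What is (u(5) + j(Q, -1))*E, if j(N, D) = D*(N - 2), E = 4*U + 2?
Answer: 0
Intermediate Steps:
Q = 1 (Q = 1/1 = 1)
E = -6 (E = 4*(-2) + 2 = -8 + 2 = -6)
j(N, D) = D*(-2 + N)
(u(5) + j(Q, -1))*E = ((4 - 1*5) - (-2 + 1))*(-6) = ((4 - 5) - 1*(-1))*(-6) = (-1 + 1)*(-6) = 0*(-6) = 0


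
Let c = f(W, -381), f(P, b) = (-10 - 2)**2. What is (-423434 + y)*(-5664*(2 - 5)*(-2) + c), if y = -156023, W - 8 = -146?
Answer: 19608824880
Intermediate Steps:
W = -138 (W = 8 - 146 = -138)
f(P, b) = 144 (f(P, b) = (-12)**2 = 144)
c = 144
(-423434 + y)*(-5664*(2 - 5)*(-2) + c) = (-423434 - 156023)*(-5664*(2 - 5)*(-2) + 144) = -579457*(-(-16992)*(-2) + 144) = -579457*(-5664*6 + 144) = -579457*(-33984 + 144) = -579457*(-33840) = 19608824880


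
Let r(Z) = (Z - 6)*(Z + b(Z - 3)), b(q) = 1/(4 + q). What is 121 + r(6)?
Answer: 121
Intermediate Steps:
r(Z) = (-6 + Z)*(Z + 1/(1 + Z)) (r(Z) = (Z - 6)*(Z + 1/(4 + (Z - 3))) = (-6 + Z)*(Z + 1/(4 + (-3 + Z))) = (-6 + Z)*(Z + 1/(1 + Z)))
121 + r(6) = 121 + (-6 + 6 + 6*(1 + 6)*(-6 + 6))/(1 + 6) = 121 + (-6 + 6 + 6*7*0)/7 = 121 + (-6 + 6 + 0)/7 = 121 + (⅐)*0 = 121 + 0 = 121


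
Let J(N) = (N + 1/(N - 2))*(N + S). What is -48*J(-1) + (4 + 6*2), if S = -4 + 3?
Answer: -112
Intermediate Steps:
S = -1
J(N) = (-1 + N)*(N + 1/(-2 + N)) (J(N) = (N + 1/(N - 2))*(N - 1) = (N + 1/(-2 + N))*(-1 + N) = (-1 + N)*(N + 1/(-2 + N)))
-48*J(-1) + (4 + 6*2) = -48*(-1 + (-1)**3 - 3*(-1)**2 + 3*(-1))/(-2 - 1) + (4 + 6*2) = -48*(-1 - 1 - 3*1 - 3)/(-3) + (4 + 12) = -(-16)*(-1 - 1 - 3 - 3) + 16 = -(-16)*(-8) + 16 = -48*8/3 + 16 = -128 + 16 = -112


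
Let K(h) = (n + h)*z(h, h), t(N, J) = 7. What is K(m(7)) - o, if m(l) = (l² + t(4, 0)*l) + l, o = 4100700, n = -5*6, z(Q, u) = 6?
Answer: -4100250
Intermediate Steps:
n = -30
m(l) = l² + 8*l (m(l) = (l² + 7*l) + l = l² + 8*l)
K(h) = -180 + 6*h (K(h) = (-30 + h)*6 = -180 + 6*h)
K(m(7)) - o = (-180 + 6*(7*(8 + 7))) - 1*4100700 = (-180 + 6*(7*15)) - 4100700 = (-180 + 6*105) - 4100700 = (-180 + 630) - 4100700 = 450 - 4100700 = -4100250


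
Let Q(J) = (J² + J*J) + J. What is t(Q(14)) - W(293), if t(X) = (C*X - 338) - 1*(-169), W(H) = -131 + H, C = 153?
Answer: 61787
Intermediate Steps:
Q(J) = J + 2*J² (Q(J) = (J² + J²) + J = 2*J² + J = J + 2*J²)
t(X) = -169 + 153*X (t(X) = (153*X - 338) - 1*(-169) = (-338 + 153*X) + 169 = -169 + 153*X)
t(Q(14)) - W(293) = (-169 + 153*(14*(1 + 2*14))) - (-131 + 293) = (-169 + 153*(14*(1 + 28))) - 1*162 = (-169 + 153*(14*29)) - 162 = (-169 + 153*406) - 162 = (-169 + 62118) - 162 = 61949 - 162 = 61787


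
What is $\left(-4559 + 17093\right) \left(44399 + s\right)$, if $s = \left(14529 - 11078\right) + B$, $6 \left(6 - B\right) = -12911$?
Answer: $626798183$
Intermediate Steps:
$B = \frac{12947}{6}$ ($B = 6 - - \frac{12911}{6} = 6 + \frac{12911}{6} = \frac{12947}{6} \approx 2157.8$)
$s = \frac{33653}{6}$ ($s = \left(14529 - 11078\right) + \frac{12947}{6} = 3451 + \frac{12947}{6} = \frac{33653}{6} \approx 5608.8$)
$\left(-4559 + 17093\right) \left(44399 + s\right) = \left(-4559 + 17093\right) \left(44399 + \frac{33653}{6}\right) = 12534 \cdot \frac{300047}{6} = 626798183$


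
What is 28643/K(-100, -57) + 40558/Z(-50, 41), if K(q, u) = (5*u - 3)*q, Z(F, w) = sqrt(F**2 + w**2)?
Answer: 28643/28800 + 40558*sqrt(4181)/4181 ≈ 628.24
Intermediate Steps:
K(q, u) = q*(-3 + 5*u) (K(q, u) = (-3 + 5*u)*q = q*(-3 + 5*u))
28643/K(-100, -57) + 40558/Z(-50, 41) = 28643/((-100*(-3 + 5*(-57)))) + 40558/(sqrt((-50)**2 + 41**2)) = 28643/((-100*(-3 - 285))) + 40558/(sqrt(2500 + 1681)) = 28643/((-100*(-288))) + 40558/(sqrt(4181)) = 28643/28800 + 40558*(sqrt(4181)/4181) = 28643*(1/28800) + 40558*sqrt(4181)/4181 = 28643/28800 + 40558*sqrt(4181)/4181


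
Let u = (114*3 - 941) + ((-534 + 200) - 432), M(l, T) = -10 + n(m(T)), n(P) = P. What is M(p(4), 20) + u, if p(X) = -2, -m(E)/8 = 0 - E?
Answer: -1215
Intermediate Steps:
m(E) = 8*E (m(E) = -8*(0 - E) = -(-8)*E = 8*E)
M(l, T) = -10 + 8*T
u = -1365 (u = (342 - 941) + (-334 - 432) = -599 - 766 = -1365)
M(p(4), 20) + u = (-10 + 8*20) - 1365 = (-10 + 160) - 1365 = 150 - 1365 = -1215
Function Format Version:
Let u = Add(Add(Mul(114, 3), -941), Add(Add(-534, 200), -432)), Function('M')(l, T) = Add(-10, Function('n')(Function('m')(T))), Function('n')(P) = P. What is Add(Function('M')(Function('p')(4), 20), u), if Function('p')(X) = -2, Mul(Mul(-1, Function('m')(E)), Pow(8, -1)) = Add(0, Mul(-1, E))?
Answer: -1215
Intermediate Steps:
Function('m')(E) = Mul(8, E) (Function('m')(E) = Mul(-8, Add(0, Mul(-1, E))) = Mul(-8, Mul(-1, E)) = Mul(8, E))
Function('M')(l, T) = Add(-10, Mul(8, T))
u = -1365 (u = Add(Add(342, -941), Add(-334, -432)) = Add(-599, -766) = -1365)
Add(Function('M')(Function('p')(4), 20), u) = Add(Add(-10, Mul(8, 20)), -1365) = Add(Add(-10, 160), -1365) = Add(150, -1365) = -1215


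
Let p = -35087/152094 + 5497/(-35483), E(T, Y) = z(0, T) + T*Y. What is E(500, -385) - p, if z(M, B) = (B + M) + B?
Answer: -1033475812430261/5396751402 ≈ -1.9150e+5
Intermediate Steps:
z(M, B) = M + 2*B
E(T, Y) = 2*T + T*Y (E(T, Y) = (0 + 2*T) + T*Y = 2*T + T*Y)
p = -2081052739/5396751402 (p = -35087*1/152094 + 5497*(-1/35483) = -35087/152094 - 5497/35483 = -2081052739/5396751402 ≈ -0.38561)
E(500, -385) - p = 500*(2 - 385) - 1*(-2081052739/5396751402) = 500*(-383) + 2081052739/5396751402 = -191500 + 2081052739/5396751402 = -1033475812430261/5396751402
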